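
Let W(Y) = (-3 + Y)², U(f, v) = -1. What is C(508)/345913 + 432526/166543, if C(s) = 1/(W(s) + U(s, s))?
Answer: 1658946268854185/638772902559792 ≈ 2.5971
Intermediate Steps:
C(s) = 1/(-1 + (-3 + s)²) (C(s) = 1/((-3 + s)² - 1) = 1/(-1 + (-3 + s)²))
C(508)/345913 + 432526/166543 = 1/(-1 + (-3 + 508)²*345913) + 432526/166543 = (1/345913)/(-1 + 505²) + 432526*(1/166543) = (1/345913)/(-1 + 255025) + 432526/166543 = (1/345913)/255024 + 432526/166543 = (1/255024)*(1/345913) + 432526/166543 = 1/88216116912 + 432526/166543 = 1658946268854185/638772902559792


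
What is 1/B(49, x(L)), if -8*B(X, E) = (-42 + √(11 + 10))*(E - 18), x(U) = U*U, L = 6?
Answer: 8/747 + 4*√21/15687 ≈ 0.011878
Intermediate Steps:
x(U) = U²
B(X, E) = -(-42 + √21)*(-18 + E)/8 (B(X, E) = -(-42 + √(11 + 10))*(E - 18)/8 = -(-42 + √21)*(-18 + E)/8)
1/B(49, x(L)) = 1/(-189/2 + 9*√21/4 + (21/4)*6² - ⅛*6²*√21) = 1/(-189/2 + 9*√21/4 + (21/4)*36 - ⅛*36*√21) = 1/(-189/2 + 9*√21/4 + 189 - 9*√21/2) = 1/(189/2 - 9*√21/4)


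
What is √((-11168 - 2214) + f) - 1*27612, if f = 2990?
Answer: -27612 + 2*I*√2598 ≈ -27612.0 + 101.94*I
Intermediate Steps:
√((-11168 - 2214) + f) - 1*27612 = √((-11168 - 2214) + 2990) - 1*27612 = √(-13382 + 2990) - 27612 = √(-10392) - 27612 = 2*I*√2598 - 27612 = -27612 + 2*I*√2598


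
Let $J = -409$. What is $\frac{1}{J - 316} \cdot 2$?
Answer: $- \frac{2}{725} \approx -0.0027586$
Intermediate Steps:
$\frac{1}{J - 316} \cdot 2 = \frac{1}{-409 - 316} \cdot 2 = \frac{1}{-725} \cdot 2 = \left(- \frac{1}{725}\right) 2 = - \frac{2}{725}$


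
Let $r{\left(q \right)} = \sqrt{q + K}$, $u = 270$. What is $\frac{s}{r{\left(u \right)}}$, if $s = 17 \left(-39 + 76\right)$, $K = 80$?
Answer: $\frac{629 \sqrt{14}}{70} \approx 33.621$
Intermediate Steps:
$r{\left(q \right)} = \sqrt{80 + q}$ ($r{\left(q \right)} = \sqrt{q + 80} = \sqrt{80 + q}$)
$s = 629$ ($s = 17 \cdot 37 = 629$)
$\frac{s}{r{\left(u \right)}} = \frac{629}{\sqrt{80 + 270}} = \frac{629}{\sqrt{350}} = \frac{629}{5 \sqrt{14}} = 629 \frac{\sqrt{14}}{70} = \frac{629 \sqrt{14}}{70}$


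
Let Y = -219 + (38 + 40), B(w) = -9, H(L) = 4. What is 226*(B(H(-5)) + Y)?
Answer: -33900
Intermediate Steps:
Y = -141 (Y = -219 + 78 = -141)
226*(B(H(-5)) + Y) = 226*(-9 - 141) = 226*(-150) = -33900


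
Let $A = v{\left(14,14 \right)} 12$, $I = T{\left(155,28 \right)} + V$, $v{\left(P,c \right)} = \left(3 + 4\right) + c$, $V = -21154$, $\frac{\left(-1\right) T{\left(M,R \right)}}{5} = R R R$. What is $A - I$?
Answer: $131166$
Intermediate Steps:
$T{\left(M,R \right)} = - 5 R^{3}$ ($T{\left(M,R \right)} = - 5 R R R = - 5 R R^{2} = - 5 R^{3}$)
$v{\left(P,c \right)} = 7 + c$
$I = -130914$ ($I = - 5 \cdot 28^{3} - 21154 = \left(-5\right) 21952 - 21154 = -109760 - 21154 = -130914$)
$A = 252$ ($A = \left(7 + 14\right) 12 = 21 \cdot 12 = 252$)
$A - I = 252 - -130914 = 252 + 130914 = 131166$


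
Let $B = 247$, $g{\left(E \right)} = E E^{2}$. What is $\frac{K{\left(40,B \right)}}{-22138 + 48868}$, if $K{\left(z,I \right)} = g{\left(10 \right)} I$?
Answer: $\frac{24700}{2673} \approx 9.2406$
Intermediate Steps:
$g{\left(E \right)} = E^{3}$
$K{\left(z,I \right)} = 1000 I$ ($K{\left(z,I \right)} = 10^{3} I = 1000 I$)
$\frac{K{\left(40,B \right)}}{-22138 + 48868} = \frac{1000 \cdot 247}{-22138 + 48868} = \frac{247000}{26730} = 247000 \cdot \frac{1}{26730} = \frac{24700}{2673}$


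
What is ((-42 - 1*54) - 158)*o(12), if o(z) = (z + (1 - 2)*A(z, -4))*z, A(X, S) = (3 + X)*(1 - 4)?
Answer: -173736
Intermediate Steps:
A(X, S) = -9 - 3*X (A(X, S) = (3 + X)*(-3) = -9 - 3*X)
o(z) = z*(9 + 4*z) (o(z) = (z + (1 - 2)*(-9 - 3*z))*z = (z - (-9 - 3*z))*z = (z + (9 + 3*z))*z = (9 + 4*z)*z = z*(9 + 4*z))
((-42 - 1*54) - 158)*o(12) = ((-42 - 1*54) - 158)*(12*(9 + 4*12)) = ((-42 - 54) - 158)*(12*(9 + 48)) = (-96 - 158)*(12*57) = -254*684 = -173736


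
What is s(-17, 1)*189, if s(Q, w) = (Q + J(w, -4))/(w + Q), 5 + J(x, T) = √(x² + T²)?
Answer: 2079/8 - 189*√17/16 ≈ 211.17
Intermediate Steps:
J(x, T) = -5 + √(T² + x²) (J(x, T) = -5 + √(x² + T²) = -5 + √(T² + x²))
s(Q, w) = (-5 + Q + √(16 + w²))/(Q + w) (s(Q, w) = (Q + (-5 + √((-4)² + w²)))/(w + Q) = (Q + (-5 + √(16 + w²)))/(Q + w) = (-5 + Q + √(16 + w²))/(Q + w))
s(-17, 1)*189 = ((-5 - 17 + √(16 + 1²))/(-17 + 1))*189 = ((-5 - 17 + √(16 + 1))/(-16))*189 = -(-5 - 17 + √17)/16*189 = -(-22 + √17)/16*189 = (11/8 - √17/16)*189 = 2079/8 - 189*√17/16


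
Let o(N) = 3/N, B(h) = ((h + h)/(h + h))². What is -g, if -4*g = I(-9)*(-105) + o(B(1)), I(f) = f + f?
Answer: 1893/4 ≈ 473.25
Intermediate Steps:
B(h) = 1 (B(h) = ((2*h)/((2*h)))² = ((2*h)*(1/(2*h)))² = 1² = 1)
I(f) = 2*f
g = -1893/4 (g = -((2*(-9))*(-105) + 3/1)/4 = -(-18*(-105) + 3*1)/4 = -(1890 + 3)/4 = -¼*1893 = -1893/4 ≈ -473.25)
-g = -1*(-1893/4) = 1893/4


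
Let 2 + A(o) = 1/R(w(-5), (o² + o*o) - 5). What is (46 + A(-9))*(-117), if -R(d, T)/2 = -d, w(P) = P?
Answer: -51363/10 ≈ -5136.3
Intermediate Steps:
R(d, T) = 2*d (R(d, T) = -(-2)*d = 2*d)
A(o) = -21/10 (A(o) = -2 + 1/(2*(-5)) = -2 + 1/(-10) = -2 - ⅒ = -21/10)
(46 + A(-9))*(-117) = (46 - 21/10)*(-117) = (439/10)*(-117) = -51363/10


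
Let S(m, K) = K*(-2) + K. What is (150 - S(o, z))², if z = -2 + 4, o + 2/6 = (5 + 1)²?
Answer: 23104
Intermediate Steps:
o = 107/3 (o = -⅓ + (5 + 1)² = -⅓ + 6² = -⅓ + 36 = 107/3 ≈ 35.667)
z = 2
S(m, K) = -K (S(m, K) = -2*K + K = -K)
(150 - S(o, z))² = (150 - (-1)*2)² = (150 - 1*(-2))² = (150 + 2)² = 152² = 23104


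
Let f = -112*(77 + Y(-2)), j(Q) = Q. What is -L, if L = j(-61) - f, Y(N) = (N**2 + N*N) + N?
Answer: -9235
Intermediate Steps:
Y(N) = N + 2*N**2 (Y(N) = (N**2 + N**2) + N = 2*N**2 + N = N + 2*N**2)
f = -9296 (f = -112*(77 - 2*(1 + 2*(-2))) = -112*(77 - 2*(1 - 4)) = -112*(77 - 2*(-3)) = -112*(77 + 6) = -112*83 = -9296)
L = 9235 (L = -61 - 1*(-9296) = -61 + 9296 = 9235)
-L = -1*9235 = -9235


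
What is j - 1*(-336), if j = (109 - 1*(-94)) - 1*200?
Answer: 339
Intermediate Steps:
j = 3 (j = (109 + 94) - 200 = 203 - 200 = 3)
j - 1*(-336) = 3 - 1*(-336) = 3 + 336 = 339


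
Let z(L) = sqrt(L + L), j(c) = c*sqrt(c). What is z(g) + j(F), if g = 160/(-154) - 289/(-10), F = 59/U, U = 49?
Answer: sqrt(8259405)/385 + 59*sqrt(59)/343 ≈ 8.7860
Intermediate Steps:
F = 59/49 ≈ 1.2041
j(c) = c**(3/2)
g = 21453/770 (g = 160*(-1/154) - 289*(-1/10) = -80/77 + 289/10 = 21453/770 ≈ 27.861)
z(L) = sqrt(2)*sqrt(L) (z(L) = sqrt(2*L) = sqrt(2)*sqrt(L))
z(g) + j(F) = sqrt(2)*sqrt(21453/770) + (59/49)**(3/2) = sqrt(2)*(sqrt(16518810)/770) + 59*sqrt(59)/343 = sqrt(8259405)/385 + 59*sqrt(59)/343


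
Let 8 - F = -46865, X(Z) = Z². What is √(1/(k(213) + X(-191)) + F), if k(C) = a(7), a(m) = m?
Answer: 5*√624055002882/18244 ≈ 216.50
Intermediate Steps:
k(C) = 7
F = 46873 (F = 8 - 1*(-46865) = 8 + 46865 = 46873)
√(1/(k(213) + X(-191)) + F) = √(1/(7 + (-191)²) + 46873) = √(1/(7 + 36481) + 46873) = √(1/36488 + 46873) = √(1710302025/36488) = 5*√624055002882/18244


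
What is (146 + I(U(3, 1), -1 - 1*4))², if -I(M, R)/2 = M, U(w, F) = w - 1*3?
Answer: 21316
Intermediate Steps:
U(w, F) = -3 + w (U(w, F) = w - 3 = -3 + w)
I(M, R) = -2*M
(146 + I(U(3, 1), -1 - 1*4))² = (146 - 2*(-3 + 3))² = (146 - 2*0)² = (146 + 0)² = 146² = 21316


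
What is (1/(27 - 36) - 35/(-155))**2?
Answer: 1024/77841 ≈ 0.013155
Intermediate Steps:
(1/(27 - 36) - 35/(-155))**2 = (1/(-9) - 35*(-1/155))**2 = (-1/9 + 7/31)**2 = (32/279)**2 = 1024/77841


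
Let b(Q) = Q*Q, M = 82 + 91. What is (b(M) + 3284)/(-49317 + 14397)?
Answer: -11071/11640 ≈ -0.95112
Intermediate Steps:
M = 173
b(Q) = Q**2
(b(M) + 3284)/(-49317 + 14397) = (173**2 + 3284)/(-49317 + 14397) = (29929 + 3284)/(-34920) = 33213*(-1/34920) = -11071/11640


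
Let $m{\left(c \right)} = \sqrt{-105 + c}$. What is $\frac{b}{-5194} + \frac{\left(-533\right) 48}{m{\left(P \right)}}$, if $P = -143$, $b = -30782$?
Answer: $\frac{15391}{2597} + \frac{6396 i \sqrt{62}}{31} \approx 5.9265 + 1624.6 i$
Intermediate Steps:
$\frac{b}{-5194} + \frac{\left(-533\right) 48}{m{\left(P \right)}} = - \frac{30782}{-5194} + \frac{\left(-533\right) 48}{\sqrt{-105 - 143}} = \left(-30782\right) \left(- \frac{1}{5194}\right) - \frac{25584}{\sqrt{-248}} = \frac{15391}{2597} - \frac{25584}{2 i \sqrt{62}} = \frac{15391}{2597} - 25584 \left(- \frac{i \sqrt{62}}{124}\right) = \frac{15391}{2597} + \frac{6396 i \sqrt{62}}{31}$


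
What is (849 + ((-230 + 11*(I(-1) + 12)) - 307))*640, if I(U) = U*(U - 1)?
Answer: 298240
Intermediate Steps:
I(U) = U*(-1 + U)
(849 + ((-230 + 11*(I(-1) + 12)) - 307))*640 = (849 + ((-230 + 11*(-(-1 - 1) + 12)) - 307))*640 = (849 + ((-230 + 11*(-1*(-2) + 12)) - 307))*640 = (849 + ((-230 + 11*(2 + 12)) - 307))*640 = (849 + ((-230 + 11*14) - 307))*640 = (849 + ((-230 + 154) - 307))*640 = (849 + (-76 - 307))*640 = (849 - 383)*640 = 466*640 = 298240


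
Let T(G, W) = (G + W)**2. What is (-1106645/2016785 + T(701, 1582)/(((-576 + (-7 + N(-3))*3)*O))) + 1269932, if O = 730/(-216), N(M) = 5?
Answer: 18173548375174889/14280854585 ≈ 1.2726e+6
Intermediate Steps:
O = -365/108 (O = 730*(-1/216) = -365/108 ≈ -3.3796)
(-1106645/2016785 + T(701, 1582)/(((-576 + (-7 + N(-3))*3)*O))) + 1269932 = (-1106645/2016785 + (701 + 1582)**2/(((-576 + (-7 + 5)*3)*(-365/108)))) + 1269932 = (-1106645*1/2016785 + 2283**2/(((-576 - 2*3)*(-365/108)))) + 1269932 = (-221329/403357 + 5212089/(((-576 - 6)*(-365/108)))) + 1269932 = (-221329/403357 + 5212089/((-582*(-365/108)))) + 1269932 = (-221329/403357 + 5212089/(35405/18)) + 1269932 = (-221329/403357 + 5212089*(18/35405)) + 1269932 = (-221329/403357 + 93817602/35405) + 1269932 = 37834150336669/14280854585 + 1269932 = 18173548375174889/14280854585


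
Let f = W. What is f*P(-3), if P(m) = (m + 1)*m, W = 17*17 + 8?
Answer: 1782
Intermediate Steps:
W = 297 (W = 289 + 8 = 297)
P(m) = m*(1 + m) (P(m) = (1 + m)*m = m*(1 + m))
f = 297
f*P(-3) = 297*(-3*(1 - 3)) = 297*(-3*(-2)) = 297*6 = 1782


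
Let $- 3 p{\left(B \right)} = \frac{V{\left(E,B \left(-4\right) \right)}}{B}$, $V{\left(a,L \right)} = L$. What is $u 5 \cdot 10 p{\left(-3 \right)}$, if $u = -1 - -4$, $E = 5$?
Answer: $200$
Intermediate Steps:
$p{\left(B \right)} = \frac{4}{3}$ ($p{\left(B \right)} = - \frac{B \left(-4\right) \frac{1}{B}}{3} = - \frac{- 4 B \frac{1}{B}}{3} = \left(- \frac{1}{3}\right) \left(-4\right) = \frac{4}{3}$)
$u = 3$ ($u = -1 + 4 = 3$)
$u 5 \cdot 10 p{\left(-3 \right)} = 3 \cdot 5 \cdot 10 \cdot \frac{4}{3} = 3 \cdot 50 \cdot \frac{4}{3} = 150 \cdot \frac{4}{3} = 200$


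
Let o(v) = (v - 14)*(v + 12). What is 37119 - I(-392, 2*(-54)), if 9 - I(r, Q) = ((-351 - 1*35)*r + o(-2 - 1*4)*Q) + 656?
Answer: 202038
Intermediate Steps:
o(v) = (-14 + v)*(12 + v)
I(r, Q) = -647 + 120*Q + 386*r (I(r, Q) = 9 - (((-351 - 1*35)*r + (-168 + (-2 - 1*4)**2 - 2*(-2 - 1*4))*Q) + 656) = 9 - (((-351 - 35)*r + (-168 + (-2 - 4)**2 - 2*(-2 - 4))*Q) + 656) = 9 - ((-386*r + (-168 + (-6)**2 - 2*(-6))*Q) + 656) = 9 - ((-386*r + (-168 + 36 + 12)*Q) + 656) = 9 - ((-386*r - 120*Q) + 656) = 9 - (656 - 386*r - 120*Q) = 9 + (-656 + 120*Q + 386*r) = -647 + 120*Q + 386*r)
37119 - I(-392, 2*(-54)) = 37119 - (-647 + 120*(2*(-54)) + 386*(-392)) = 37119 - (-647 + 120*(-108) - 151312) = 37119 - (-647 - 12960 - 151312) = 37119 - 1*(-164919) = 37119 + 164919 = 202038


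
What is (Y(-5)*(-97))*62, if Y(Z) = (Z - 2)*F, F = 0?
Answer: 0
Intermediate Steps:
Y(Z) = 0 (Y(Z) = (Z - 2)*0 = (-2 + Z)*0 = 0)
(Y(-5)*(-97))*62 = (0*(-97))*62 = 0*62 = 0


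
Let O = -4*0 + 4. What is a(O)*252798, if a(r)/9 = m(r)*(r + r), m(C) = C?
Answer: 72805824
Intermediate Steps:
O = 4 (O = 0 + 4 = 4)
a(r) = 18*r² (a(r) = 9*(r*(r + r)) = 9*(r*(2*r)) = 9*(2*r²) = 18*r²)
a(O)*252798 = (18*4²)*252798 = (18*16)*252798 = 288*252798 = 72805824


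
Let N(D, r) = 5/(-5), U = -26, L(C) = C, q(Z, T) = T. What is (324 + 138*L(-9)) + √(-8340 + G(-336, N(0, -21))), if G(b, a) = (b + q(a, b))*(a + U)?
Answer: -918 + 2*√2451 ≈ -818.98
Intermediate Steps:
N(D, r) = -1 (N(D, r) = 5*(-⅕) = -1)
G(b, a) = 2*b*(-26 + a) (G(b, a) = (b + b)*(a - 26) = (2*b)*(-26 + a) = 2*b*(-26 + a))
(324 + 138*L(-9)) + √(-8340 + G(-336, N(0, -21))) = (324 + 138*(-9)) + √(-8340 + 2*(-336)*(-26 - 1)) = (324 - 1242) + √(-8340 + 2*(-336)*(-27)) = -918 + √(-8340 + 18144) = -918 + √9804 = -918 + 2*√2451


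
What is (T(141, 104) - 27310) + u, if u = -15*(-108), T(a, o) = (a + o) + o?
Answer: -25341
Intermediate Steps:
T(a, o) = a + 2*o
u = 1620
(T(141, 104) - 27310) + u = ((141 + 2*104) - 27310) + 1620 = ((141 + 208) - 27310) + 1620 = (349 - 27310) + 1620 = -26961 + 1620 = -25341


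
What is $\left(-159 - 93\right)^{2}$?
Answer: $63504$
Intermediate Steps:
$\left(-159 - 93\right)^{2} = \left(-252\right)^{2} = 63504$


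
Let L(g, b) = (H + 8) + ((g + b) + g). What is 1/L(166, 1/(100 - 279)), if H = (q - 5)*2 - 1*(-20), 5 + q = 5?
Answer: 179/62649 ≈ 0.0028572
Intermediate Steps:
q = 0 (q = -5 + 5 = 0)
H = 10 (H = (0 - 5)*2 - 1*(-20) = -5*2 + 20 = -10 + 20 = 10)
L(g, b) = 18 + b + 2*g (L(g, b) = (10 + 8) + ((g + b) + g) = 18 + ((b + g) + g) = 18 + (b + 2*g) = 18 + b + 2*g)
1/L(166, 1/(100 - 279)) = 1/(18 + 1/(100 - 279) + 2*166) = 1/(18 + 1/(-179) + 332) = 1/(18 - 1/179 + 332) = 1/(62649/179) = 179/62649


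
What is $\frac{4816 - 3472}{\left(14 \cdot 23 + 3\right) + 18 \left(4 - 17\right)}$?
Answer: $\frac{192}{13} \approx 14.769$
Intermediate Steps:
$\frac{4816 - 3472}{\left(14 \cdot 23 + 3\right) + 18 \left(4 - 17\right)} = \frac{1344}{\left(322 + 3\right) + 18 \left(-13\right)} = \frac{1344}{325 - 234} = \frac{1344}{91} = 1344 \cdot \frac{1}{91} = \frac{192}{13}$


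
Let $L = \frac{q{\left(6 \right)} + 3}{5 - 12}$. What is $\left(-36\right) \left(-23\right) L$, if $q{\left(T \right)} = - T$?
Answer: $\frac{2484}{7} \approx 354.86$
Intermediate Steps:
$L = \frac{3}{7}$ ($L = \frac{\left(-1\right) 6 + 3}{5 - 12} = \frac{-6 + 3}{-7} = \left(-3\right) \left(- \frac{1}{7}\right) = \frac{3}{7} \approx 0.42857$)
$\left(-36\right) \left(-23\right) L = \left(-36\right) \left(-23\right) \frac{3}{7} = 828 \cdot \frac{3}{7} = \frac{2484}{7}$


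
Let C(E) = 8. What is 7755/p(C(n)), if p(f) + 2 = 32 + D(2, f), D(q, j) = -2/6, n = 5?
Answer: 23265/89 ≈ 261.40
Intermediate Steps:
D(q, j) = -⅓ (D(q, j) = -2*⅙ = -⅓)
p(f) = 89/3 (p(f) = -2 + (32 - ⅓) = -2 + 95/3 = 89/3)
7755/p(C(n)) = 7755/(89/3) = 7755*(3/89) = 23265/89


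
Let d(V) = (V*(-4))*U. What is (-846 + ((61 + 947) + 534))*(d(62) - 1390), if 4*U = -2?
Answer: -881136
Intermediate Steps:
U = -½ (U = (¼)*(-2) = -½ ≈ -0.50000)
d(V) = 2*V (d(V) = (V*(-4))*(-½) = -4*V*(-½) = 2*V)
(-846 + ((61 + 947) + 534))*(d(62) - 1390) = (-846 + ((61 + 947) + 534))*(2*62 - 1390) = (-846 + (1008 + 534))*(124 - 1390) = (-846 + 1542)*(-1266) = 696*(-1266) = -881136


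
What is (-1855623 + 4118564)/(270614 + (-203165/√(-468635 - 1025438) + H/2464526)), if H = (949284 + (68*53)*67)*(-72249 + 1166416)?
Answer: 4103404162672713231146480807966/1449317417495538731995734224573 - 698118168451460133761785*I*√1494073/1449317417495538731995734224573 ≈ 2.8313 - 0.00058878*I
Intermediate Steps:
H = 1302881543584 (H = (949284 + 3604*67)*1094167 = (949284 + 241468)*1094167 = 1190752*1094167 = 1302881543584)
(-1855623 + 4118564)/(270614 + (-203165/√(-468635 - 1025438) + H/2464526)) = (-1855623 + 4118564)/(270614 + (-203165/√(-468635 - 1025438) + 1302881543584/2464526)) = 2262941/(270614 + (-203165*(-I*√1494073/1494073) + 1302881543584*(1/2464526))) = 2262941/(270614 + (-203165*(-I*√1494073/1494073) + 651440771792/1232263)) = 2262941/(270614 + (-(-203165)*I*√1494073/1494073 + 651440771792/1232263)) = 2262941/(270614 + (203165*I*√1494073/1494073 + 651440771792/1232263)) = 2262941/(270614 + (651440771792/1232263 + 203165*I*√1494073/1494073)) = 2262941/(984908391274/1232263 + 203165*I*√1494073/1494073)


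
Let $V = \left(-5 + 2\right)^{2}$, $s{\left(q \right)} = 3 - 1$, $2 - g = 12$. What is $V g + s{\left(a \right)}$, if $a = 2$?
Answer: $-88$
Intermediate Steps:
$g = -10$ ($g = 2 - 12 = -10$)
$s{\left(q \right)} = 2$
$V = 9$ ($V = \left(-3\right)^{2} = 9$)
$V g + s{\left(a \right)} = 9 \left(-10\right) + 2 = -90 + 2 = -88$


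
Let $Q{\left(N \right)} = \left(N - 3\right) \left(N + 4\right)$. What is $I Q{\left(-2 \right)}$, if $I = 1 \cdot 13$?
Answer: $-130$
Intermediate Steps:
$Q{\left(N \right)} = \left(-3 + N\right) \left(4 + N\right)$
$I = 13$
$I Q{\left(-2 \right)} = 13 \left(-12 - 2 + \left(-2\right)^{2}\right) = 13 \left(-12 - 2 + 4\right) = 13 \left(-10\right) = -130$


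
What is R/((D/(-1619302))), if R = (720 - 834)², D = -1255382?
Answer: 10522224396/627691 ≈ 16763.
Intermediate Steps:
R = 12996 (R = (-114)² = 12996)
R/((D/(-1619302))) = 12996/((-1255382/(-1619302))) = 12996/((-1255382*(-1/1619302))) = 12996/(627691/809651) = 12996*(809651/627691) = 10522224396/627691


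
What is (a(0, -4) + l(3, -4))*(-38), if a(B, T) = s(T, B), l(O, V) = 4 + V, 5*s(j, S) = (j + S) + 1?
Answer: 114/5 ≈ 22.800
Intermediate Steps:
s(j, S) = 1/5 + S/5 + j/5 (s(j, S) = ((j + S) + 1)/5 = ((S + j) + 1)/5 = (1 + S + j)/5 = 1/5 + S/5 + j/5)
a(B, T) = 1/5 + B/5 + T/5
(a(0, -4) + l(3, -4))*(-38) = ((1/5 + (1/5)*0 + (1/5)*(-4)) + (4 - 4))*(-38) = ((1/5 + 0 - 4/5) + 0)*(-38) = (-3/5 + 0)*(-38) = -3/5*(-38) = 114/5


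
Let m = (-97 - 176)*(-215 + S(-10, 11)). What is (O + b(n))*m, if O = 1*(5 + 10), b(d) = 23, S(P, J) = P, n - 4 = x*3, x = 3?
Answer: 2334150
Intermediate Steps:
n = 13 (n = 4 + 3*3 = 4 + 9 = 13)
m = 61425 (m = (-97 - 176)*(-215 - 10) = -273*(-225) = 61425)
O = 15 (O = 1*15 = 15)
(O + b(n))*m = (15 + 23)*61425 = 38*61425 = 2334150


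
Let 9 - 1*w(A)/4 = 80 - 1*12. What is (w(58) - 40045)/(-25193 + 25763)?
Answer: -13427/190 ≈ -70.668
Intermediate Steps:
w(A) = -236 (w(A) = 36 - 4*(80 - 1*12) = 36 - 4*(80 - 12) = 36 - 4*68 = 36 - 272 = -236)
(w(58) - 40045)/(-25193 + 25763) = (-236 - 40045)/(-25193 + 25763) = -40281/570 = -40281*1/570 = -13427/190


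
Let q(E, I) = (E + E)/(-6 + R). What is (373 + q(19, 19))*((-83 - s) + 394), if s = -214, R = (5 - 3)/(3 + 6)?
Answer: 5001675/26 ≈ 1.9237e+5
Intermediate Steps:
R = 2/9 ≈ 0.22222
q(E, I) = -9*E/26 (q(E, I) = (E + E)/(-6 + 2/9) = (2*E)/(-52/9) = (2*E)*(-9/52) = -9*E/26)
(373 + q(19, 19))*((-83 - s) + 394) = (373 - 9/26*19)*((-83 - 1*(-214)) + 394) = (373 - 171/26)*((-83 + 214) + 394) = 9527*(131 + 394)/26 = (9527/26)*525 = 5001675/26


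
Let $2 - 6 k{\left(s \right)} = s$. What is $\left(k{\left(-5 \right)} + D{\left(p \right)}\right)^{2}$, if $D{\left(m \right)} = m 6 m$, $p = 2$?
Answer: $\frac{22801}{36} \approx 633.36$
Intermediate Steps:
$k{\left(s \right)} = \frac{1}{3} - \frac{s}{6}$
$D{\left(m \right)} = 6 m^{2}$
$\left(k{\left(-5 \right)} + D{\left(p \right)}\right)^{2} = \left(\left(\frac{1}{3} - - \frac{5}{6}\right) + 6 \cdot 2^{2}\right)^{2} = \left(\left(\frac{1}{3} + \frac{5}{6}\right) + 6 \cdot 4\right)^{2} = \left(\frac{7}{6} + 24\right)^{2} = \left(\frac{151}{6}\right)^{2} = \frac{22801}{36}$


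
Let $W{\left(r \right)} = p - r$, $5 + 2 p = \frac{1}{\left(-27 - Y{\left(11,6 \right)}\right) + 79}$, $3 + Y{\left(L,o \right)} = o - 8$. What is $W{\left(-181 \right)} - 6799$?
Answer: $- \frac{377368}{57} \approx -6620.5$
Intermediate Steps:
$Y{\left(L,o \right)} = -11 + o$ ($Y{\left(L,o \right)} = -3 + \left(o - 8\right) = -3 + \left(-8 + o\right) = -11 + o$)
$p = - \frac{142}{57}$ ($p = - \frac{5}{2} + \frac{1}{2 \left(\left(-27 - \left(-11 + 6\right)\right) + 79\right)} = - \frac{5}{2} + \frac{1}{2 \left(\left(-27 - -5\right) + 79\right)} = - \frac{5}{2} + \frac{1}{2 \left(\left(-27 + 5\right) + 79\right)} = - \frac{5}{2} + \frac{1}{2 \left(-22 + 79\right)} = - \frac{5}{2} + \frac{1}{2 \cdot 57} = - \frac{5}{2} + \frac{1}{2} \cdot \frac{1}{57} = - \frac{5}{2} + \frac{1}{114} = - \frac{142}{57} \approx -2.4912$)
$W{\left(r \right)} = - \frac{142}{57} - r$
$W{\left(-181 \right)} - 6799 = \left(- \frac{142}{57} - -181\right) - 6799 = \left(- \frac{142}{57} + 181\right) - 6799 = \frac{10175}{57} - 6799 = - \frac{377368}{57}$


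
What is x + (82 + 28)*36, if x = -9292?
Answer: -5332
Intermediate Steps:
x + (82 + 28)*36 = -9292 + (82 + 28)*36 = -9292 + 110*36 = -9292 + 3960 = -5332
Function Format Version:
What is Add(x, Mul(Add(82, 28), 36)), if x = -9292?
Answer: -5332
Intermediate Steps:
Add(x, Mul(Add(82, 28), 36)) = Add(-9292, Mul(Add(82, 28), 36)) = Add(-9292, Mul(110, 36)) = Add(-9292, 3960) = -5332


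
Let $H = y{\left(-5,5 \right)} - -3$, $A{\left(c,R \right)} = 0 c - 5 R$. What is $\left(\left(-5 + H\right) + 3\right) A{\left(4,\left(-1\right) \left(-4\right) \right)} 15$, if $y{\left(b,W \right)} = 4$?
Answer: $-1500$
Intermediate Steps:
$A{\left(c,R \right)} = - 5 R$ ($A{\left(c,R \right)} = 0 - 5 R = - 5 R$)
$H = 7$ ($H = 4 - -3 = 4 + 3 = 7$)
$\left(\left(-5 + H\right) + 3\right) A{\left(4,\left(-1\right) \left(-4\right) \right)} 15 = \left(\left(-5 + 7\right) + 3\right) \left(- 5 \left(\left(-1\right) \left(-4\right)\right)\right) 15 = \left(2 + 3\right) \left(\left(-5\right) 4\right) 15 = 5 \left(-20\right) 15 = \left(-100\right) 15 = -1500$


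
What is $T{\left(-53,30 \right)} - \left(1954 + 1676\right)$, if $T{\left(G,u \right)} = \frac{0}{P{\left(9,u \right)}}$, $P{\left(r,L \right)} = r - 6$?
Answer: $-3630$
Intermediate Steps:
$P{\left(r,L \right)} = -6 + r$ ($P{\left(r,L \right)} = r - 6 = -6 + r$)
$T{\left(G,u \right)} = 0$ ($T{\left(G,u \right)} = \frac{0}{-6 + 9} = \frac{0}{3} = 0 \cdot \frac{1}{3} = 0$)
$T{\left(-53,30 \right)} - \left(1954 + 1676\right) = 0 - \left(1954 + 1676\right) = 0 - 3630 = -3630$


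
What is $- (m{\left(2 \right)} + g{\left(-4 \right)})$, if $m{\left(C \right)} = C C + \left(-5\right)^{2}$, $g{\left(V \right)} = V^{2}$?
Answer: $-45$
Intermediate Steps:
$m{\left(C \right)} = 25 + C^{2}$ ($m{\left(C \right)} = C^{2} + 25 = 25 + C^{2}$)
$- (m{\left(2 \right)} + g{\left(-4 \right)}) = - (\left(25 + 2^{2}\right) + \left(-4\right)^{2}) = - (\left(25 + 4\right) + 16) = - (29 + 16) = \left(-1\right) 45 = -45$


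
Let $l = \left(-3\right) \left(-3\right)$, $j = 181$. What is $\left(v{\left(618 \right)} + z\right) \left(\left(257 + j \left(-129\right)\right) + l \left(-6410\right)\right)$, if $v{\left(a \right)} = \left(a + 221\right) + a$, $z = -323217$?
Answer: $25992416320$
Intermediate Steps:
$v{\left(a \right)} = 221 + 2 a$ ($v{\left(a \right)} = \left(221 + a\right) + a = 221 + 2 a$)
$l = 9$
$\left(v{\left(618 \right)} + z\right) \left(\left(257 + j \left(-129\right)\right) + l \left(-6410\right)\right) = \left(\left(221 + 2 \cdot 618\right) - 323217\right) \left(\left(257 + 181 \left(-129\right)\right) + 9 \left(-6410\right)\right) = \left(\left(221 + 1236\right) - 323217\right) \left(\left(257 - 23349\right) - 57690\right) = \left(1457 - 323217\right) \left(-23092 - 57690\right) = \left(-321760\right) \left(-80782\right) = 25992416320$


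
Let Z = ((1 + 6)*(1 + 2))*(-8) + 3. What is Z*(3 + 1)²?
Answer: -2640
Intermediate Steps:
Z = -165 (Z = (7*3)*(-8) + 3 = 21*(-8) + 3 = -168 + 3 = -165)
Z*(3 + 1)² = -165*(3 + 1)² = -165*4² = -165*16 = -2640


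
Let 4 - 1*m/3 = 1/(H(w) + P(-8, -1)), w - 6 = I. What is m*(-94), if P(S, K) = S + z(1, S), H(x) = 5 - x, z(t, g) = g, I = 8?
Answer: -28482/25 ≈ -1139.3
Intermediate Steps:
w = 14 (w = 6 + 8 = 14)
P(S, K) = 2*S (P(S, K) = S + S = 2*S)
m = 303/25 (m = 12 - 3/((5 - 1*14) + 2*(-8)) = 12 - 3/((5 - 14) - 16) = 12 - 3/(-9 - 16) = 12 - 3/(-25) = 12 - 3*(-1/25) = 12 + 3/25 = 303/25 ≈ 12.120)
m*(-94) = (303/25)*(-94) = -28482/25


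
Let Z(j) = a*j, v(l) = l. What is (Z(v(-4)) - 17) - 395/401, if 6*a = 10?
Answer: -29656/1203 ≈ -24.652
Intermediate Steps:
a = 5/3 (a = (⅙)*10 = 5/3 ≈ 1.6667)
Z(j) = 5*j/3
(Z(v(-4)) - 17) - 395/401 = ((5/3)*(-4) - 17) - 395/401 = (-20/3 - 17) - 395/401 = -71/3 - 1*395/401 = -71/3 - 395/401 = -29656/1203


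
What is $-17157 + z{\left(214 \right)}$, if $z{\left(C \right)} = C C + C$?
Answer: $28853$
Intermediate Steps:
$z{\left(C \right)} = C + C^{2}$ ($z{\left(C \right)} = C^{2} + C = C + C^{2}$)
$-17157 + z{\left(214 \right)} = -17157 + 214 \left(1 + 214\right) = -17157 + 214 \cdot 215 = -17157 + 46010 = 28853$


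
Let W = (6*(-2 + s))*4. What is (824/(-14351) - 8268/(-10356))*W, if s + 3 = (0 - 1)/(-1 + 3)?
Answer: -1211327964/12384913 ≈ -97.807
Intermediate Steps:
s = -7/2 (s = -3 + (0 - 1)/(-1 + 3) = -3 - 1/2 = -7/2 ≈ -3.5000)
W = -132 (W = (6*(-2 - 7/2))*4 = (6*(-11/2))*4 = -33*4 = -132)
(824/(-14351) - 8268/(-10356))*W = (824/(-14351) - 8268/(-10356))*(-132) = (824*(-1/14351) - 8268*(-1/10356))*(-132) = (-824/14351 + 689/863)*(-132) = (9176727/12384913)*(-132) = -1211327964/12384913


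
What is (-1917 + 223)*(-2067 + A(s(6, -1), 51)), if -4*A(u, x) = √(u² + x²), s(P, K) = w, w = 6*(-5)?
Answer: 3501498 + 2541*√389/2 ≈ 3.5266e+6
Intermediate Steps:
w = -30
s(P, K) = -30
A(u, x) = -√(u² + x²)/4
(-1917 + 223)*(-2067 + A(s(6, -1), 51)) = (-1917 + 223)*(-2067 - √((-30)² + 51²)/4) = -1694*(-2067 - √(900 + 2601)/4) = -1694*(-2067 - 3*√389/4) = 3501498 + 2541*√389/2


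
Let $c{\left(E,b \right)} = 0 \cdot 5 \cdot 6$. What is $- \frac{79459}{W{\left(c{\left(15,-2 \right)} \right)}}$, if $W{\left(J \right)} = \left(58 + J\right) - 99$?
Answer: $\frac{79459}{41} \approx 1938.0$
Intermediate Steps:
$c{\left(E,b \right)} = 0$ ($c{\left(E,b \right)} = 0 \cdot 6 = 0$)
$W{\left(J \right)} = -41 + J$
$- \frac{79459}{W{\left(c{\left(15,-2 \right)} \right)}} = - \frac{79459}{-41 + 0} = - \frac{79459}{-41} = \left(-79459\right) \left(- \frac{1}{41}\right) = \frac{79459}{41}$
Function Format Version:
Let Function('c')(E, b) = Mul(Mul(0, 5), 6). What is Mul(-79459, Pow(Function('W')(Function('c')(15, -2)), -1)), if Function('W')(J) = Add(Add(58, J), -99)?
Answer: Rational(79459, 41) ≈ 1938.0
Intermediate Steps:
Function('c')(E, b) = 0 (Function('c')(E, b) = Mul(0, 6) = 0)
Function('W')(J) = Add(-41, J)
Mul(-79459, Pow(Function('W')(Function('c')(15, -2)), -1)) = Mul(-79459, Pow(Add(-41, 0), -1)) = Mul(-79459, Pow(-41, -1)) = Mul(-79459, Rational(-1, 41)) = Rational(79459, 41)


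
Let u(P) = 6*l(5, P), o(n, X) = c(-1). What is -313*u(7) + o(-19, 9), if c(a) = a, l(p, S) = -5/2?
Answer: 4694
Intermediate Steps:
l(p, S) = -5/2 (l(p, S) = -5*½ = -5/2)
o(n, X) = -1
u(P) = -15 (u(P) = 6*(-5/2) = -15)
-313*u(7) + o(-19, 9) = -313*(-15) - 1 = 4695 - 1 = 4694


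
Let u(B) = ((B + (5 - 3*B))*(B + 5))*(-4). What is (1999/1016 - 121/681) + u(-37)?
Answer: 6997690735/691896 ≈ 10114.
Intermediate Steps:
u(B) = -4*(5 + B)*(5 - 2*B) (u(B) = ((5 - 2*B)*(5 + B))*(-4) = ((5 + B)*(5 - 2*B))*(-4) = -4*(5 + B)*(5 - 2*B))
(1999/1016 - 121/681) + u(-37) = (1999/1016 - 121/681) + (-100 + 8*(-37)² + 20*(-37)) = (1999*(1/1016) - 121*1/681) + (-100 + 8*1369 - 740) = (1999/1016 - 121/681) + (-100 + 10952 - 740) = 1238383/691896 + 10112 = 6997690735/691896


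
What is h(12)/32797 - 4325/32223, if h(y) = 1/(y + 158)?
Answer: -24113962027/179659014270 ≈ -0.13422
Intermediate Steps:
h(y) = 1/(158 + y)
h(12)/32797 - 4325/32223 = 1/((158 + 12)*32797) - 4325/32223 = (1/32797)/170 - 4325*1/32223 = (1/170)*(1/32797) - 4325/32223 = 1/5575490 - 4325/32223 = -24113962027/179659014270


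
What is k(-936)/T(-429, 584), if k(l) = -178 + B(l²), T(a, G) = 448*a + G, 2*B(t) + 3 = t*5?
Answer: -4380121/383216 ≈ -11.430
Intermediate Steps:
B(t) = -3/2 + 5*t/2 (B(t) = -3/2 + (t*5)/2 = -3/2 + (5*t)/2 = -3/2 + 5*t/2)
T(a, G) = G + 448*a
k(l) = -359/2 + 5*l²/2 (k(l) = -178 + (-3/2 + 5*l²/2) = -359/2 + 5*l²/2)
k(-936)/T(-429, 584) = (-359/2 + (5/2)*(-936)²)/(584 + 448*(-429)) = (-359/2 + (5/2)*876096)/(584 - 192192) = (-359/2 + 2190240)/(-191608) = (4380121/2)*(-1/191608) = -4380121/383216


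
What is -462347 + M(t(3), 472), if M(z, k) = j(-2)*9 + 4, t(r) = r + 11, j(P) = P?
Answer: -462361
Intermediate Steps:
t(r) = 11 + r
M(z, k) = -14 (M(z, k) = -2*9 + 4 = -18 + 4 = -14)
-462347 + M(t(3), 472) = -462347 - 14 = -462361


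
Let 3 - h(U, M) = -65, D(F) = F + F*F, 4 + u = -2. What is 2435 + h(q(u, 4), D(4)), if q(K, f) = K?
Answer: 2503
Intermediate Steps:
u = -6 (u = -4 - 2 = -6)
D(F) = F + F²
h(U, M) = 68 (h(U, M) = 3 - 1*(-65) = 3 + 65 = 68)
2435 + h(q(u, 4), D(4)) = 2435 + 68 = 2503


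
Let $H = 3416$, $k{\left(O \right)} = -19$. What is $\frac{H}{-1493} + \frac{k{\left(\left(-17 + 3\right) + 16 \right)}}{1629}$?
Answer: $- \frac{5593031}{2432097} \approx -2.2997$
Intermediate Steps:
$\frac{H}{-1493} + \frac{k{\left(\left(-17 + 3\right) + 16 \right)}}{1629} = \frac{3416}{-1493} - \frac{19}{1629} = 3416 \left(- \frac{1}{1493}\right) - \frac{19}{1629} = - \frac{3416}{1493} - \frac{19}{1629} = - \frac{5593031}{2432097}$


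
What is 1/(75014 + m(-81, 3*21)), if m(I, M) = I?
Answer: 1/74933 ≈ 1.3345e-5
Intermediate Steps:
1/(75014 + m(-81, 3*21)) = 1/(75014 - 81) = 1/74933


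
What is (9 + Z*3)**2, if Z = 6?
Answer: 729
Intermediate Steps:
(9 + Z*3)**2 = (9 + 6*3)**2 = (9 + 18)**2 = 27**2 = 729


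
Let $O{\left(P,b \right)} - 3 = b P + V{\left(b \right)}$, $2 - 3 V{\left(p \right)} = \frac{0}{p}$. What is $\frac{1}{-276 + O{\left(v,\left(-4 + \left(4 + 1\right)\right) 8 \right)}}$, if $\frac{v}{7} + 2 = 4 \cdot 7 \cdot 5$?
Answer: $\frac{3}{22367} \approx 0.00013413$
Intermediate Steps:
$V{\left(p \right)} = \frac{2}{3}$ ($V{\left(p \right)} = \frac{2}{3} - \frac{0 \frac{1}{p}}{3} = \frac{2}{3} - 0 = \frac{2}{3} + 0 = \frac{2}{3}$)
$v = 966$ ($v = -14 + 7 \cdot 4 \cdot 7 \cdot 5 = -14 + 7 \cdot 28 \cdot 5 = -14 + 7 \cdot 140 = -14 + 980 = 966$)
$O{\left(P,b \right)} = \frac{11}{3} + P b$ ($O{\left(P,b \right)} = 3 + \left(b P + \frac{2}{3}\right) = 3 + \left(P b + \frac{2}{3}\right) = 3 + \left(\frac{2}{3} + P b\right) = \frac{11}{3} + P b$)
$\frac{1}{-276 + O{\left(v,\left(-4 + \left(4 + 1\right)\right) 8 \right)}} = \frac{1}{-276 + \left(\frac{11}{3} + 966 \left(-4 + \left(4 + 1\right)\right) 8\right)} = \frac{1}{-276 + \left(\frac{11}{3} + 966 \left(-4 + 5\right) 8\right)} = \frac{1}{-276 + \left(\frac{11}{3} + 966 \cdot 1 \cdot 8\right)} = \frac{1}{-276 + \left(\frac{11}{3} + 966 \cdot 8\right)} = \frac{1}{-276 + \left(\frac{11}{3} + 7728\right)} = \frac{1}{-276 + \frac{23195}{3}} = \frac{1}{\frac{22367}{3}} = \frac{3}{22367}$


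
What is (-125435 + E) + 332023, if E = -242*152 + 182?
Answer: 169986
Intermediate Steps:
E = -36602 (E = -36784 + 182 = -36602)
(-125435 + E) + 332023 = (-125435 - 36602) + 332023 = -162037 + 332023 = 169986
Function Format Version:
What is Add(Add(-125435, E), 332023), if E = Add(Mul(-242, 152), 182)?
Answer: 169986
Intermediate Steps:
E = -36602 (E = Add(-36784, 182) = -36602)
Add(Add(-125435, E), 332023) = Add(Add(-125435, -36602), 332023) = Add(-162037, 332023) = 169986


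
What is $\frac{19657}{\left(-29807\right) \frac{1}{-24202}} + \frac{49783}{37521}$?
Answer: $\frac{17851676169875}{1118388447} \approx 15962.0$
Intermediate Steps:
$\frac{19657}{\left(-29807\right) \frac{1}{-24202}} + \frac{49783}{37521} = \frac{19657}{\left(-29807\right) \left(- \frac{1}{24202}\right)} + 49783 \cdot \frac{1}{37521} = \frac{19657}{\frac{29807}{24202}} + \frac{49783}{37521} = 19657 \cdot \frac{24202}{29807} + \frac{49783}{37521} = \frac{475738714}{29807} + \frac{49783}{37521} = \frac{17851676169875}{1118388447}$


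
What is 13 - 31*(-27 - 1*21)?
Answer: 1501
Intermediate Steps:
13 - 31*(-27 - 1*21) = 13 - 31*(-27 - 21) = 13 - 31*(-48) = 13 + 1488 = 1501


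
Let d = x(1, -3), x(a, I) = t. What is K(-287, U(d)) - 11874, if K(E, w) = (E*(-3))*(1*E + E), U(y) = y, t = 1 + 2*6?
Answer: -506088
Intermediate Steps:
t = 13 (t = 1 + 12 = 13)
x(a, I) = 13
d = 13
K(E, w) = -6*E² (K(E, w) = (-3*E)*(E + E) = (-3*E)*(2*E) = -6*E²)
K(-287, U(d)) - 11874 = -6*(-287)² - 11874 = -6*82369 - 11874 = -494214 - 11874 = -506088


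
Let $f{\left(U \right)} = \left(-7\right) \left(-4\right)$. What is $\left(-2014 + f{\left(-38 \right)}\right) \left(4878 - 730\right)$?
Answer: $-8237928$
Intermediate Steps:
$f{\left(U \right)} = 28$
$\left(-2014 + f{\left(-38 \right)}\right) \left(4878 - 730\right) = \left(-2014 + 28\right) \left(4878 - 730\right) = - 1986 \left(4878 + \left(-1712 + 982\right)\right) = - 1986 \left(4878 - 730\right) = \left(-1986\right) 4148 = -8237928$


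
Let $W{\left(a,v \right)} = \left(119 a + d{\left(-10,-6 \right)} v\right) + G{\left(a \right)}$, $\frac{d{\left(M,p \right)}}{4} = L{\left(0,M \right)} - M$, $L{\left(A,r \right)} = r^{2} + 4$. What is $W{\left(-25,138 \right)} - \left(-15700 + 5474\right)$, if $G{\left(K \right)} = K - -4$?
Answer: $70158$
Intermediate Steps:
$L{\left(A,r \right)} = 4 + r^{2}$
$d{\left(M,p \right)} = 16 - 4 M + 4 M^{2}$ ($d{\left(M,p \right)} = 4 \left(\left(4 + M^{2}\right) - M\right) = 4 \left(4 + M^{2} - M\right) = 16 - 4 M + 4 M^{2}$)
$G{\left(K \right)} = 4 + K$ ($G{\left(K \right)} = K + 4 = 4 + K$)
$W{\left(a,v \right)} = 4 + 120 a + 456 v$ ($W{\left(a,v \right)} = \left(119 a + \left(16 - -40 + 4 \left(-10\right)^{2}\right) v\right) + \left(4 + a\right) = \left(119 a + \left(16 + 40 + 4 \cdot 100\right) v\right) + \left(4 + a\right) = \left(119 a + \left(16 + 40 + 400\right) v\right) + \left(4 + a\right) = \left(119 a + 456 v\right) + \left(4 + a\right) = 4 + 120 a + 456 v$)
$W{\left(-25,138 \right)} - \left(-15700 + 5474\right) = \left(4 + 120 \left(-25\right) + 456 \cdot 138\right) - \left(-15700 + 5474\right) = \left(4 - 3000 + 62928\right) - -10226 = 59932 + 10226 = 70158$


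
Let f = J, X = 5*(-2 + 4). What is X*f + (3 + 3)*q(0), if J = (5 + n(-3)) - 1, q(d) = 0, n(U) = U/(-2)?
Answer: 55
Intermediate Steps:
n(U) = -U/2 (n(U) = U*(-½) = -U/2)
J = 11/2 (J = (5 - ½*(-3)) - 1 = (5 + 3/2) - 1 = 13/2 - 1 = 11/2 ≈ 5.5000)
X = 10 (X = 5*2 = 10)
f = 11/2 ≈ 5.5000
X*f + (3 + 3)*q(0) = 10*(11/2) + (3 + 3)*0 = 55 + 6*0 = 55 + 0 = 55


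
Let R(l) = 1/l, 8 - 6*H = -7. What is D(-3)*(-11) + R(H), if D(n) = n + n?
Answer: 332/5 ≈ 66.400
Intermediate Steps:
H = 5/2 (H = 4/3 - ⅙*(-7) = 4/3 + 7/6 = 5/2 ≈ 2.5000)
D(n) = 2*n
D(-3)*(-11) + R(H) = (2*(-3))*(-11) + 1/(5/2) = -6*(-11) + ⅖ = 66 + ⅖ = 332/5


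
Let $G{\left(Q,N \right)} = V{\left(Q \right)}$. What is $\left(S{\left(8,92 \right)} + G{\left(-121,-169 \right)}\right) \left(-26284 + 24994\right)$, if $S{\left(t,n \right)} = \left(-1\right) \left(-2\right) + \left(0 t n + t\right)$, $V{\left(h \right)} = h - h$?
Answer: $-12900$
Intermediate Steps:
$V{\left(h \right)} = 0$
$S{\left(t,n \right)} = 2 + t$ ($S{\left(t,n \right)} = 2 + \left(0 n + t\right) = 2 + \left(0 + t\right) = 2 + t$)
$G{\left(Q,N \right)} = 0$
$\left(S{\left(8,92 \right)} + G{\left(-121,-169 \right)}\right) \left(-26284 + 24994\right) = \left(\left(2 + 8\right) + 0\right) \left(-26284 + 24994\right) = \left(10 + 0\right) \left(-1290\right) = 10 \left(-1290\right) = -12900$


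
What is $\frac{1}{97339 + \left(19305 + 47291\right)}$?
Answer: $\frac{1}{163935} \approx 6.1 \cdot 10^{-6}$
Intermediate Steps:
$\frac{1}{97339 + \left(19305 + 47291\right)} = \frac{1}{97339 + 66596} = \frac{1}{163935}$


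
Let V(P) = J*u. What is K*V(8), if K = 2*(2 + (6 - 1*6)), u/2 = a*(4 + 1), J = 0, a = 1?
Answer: 0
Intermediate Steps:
u = 10 (u = 2*(1*(4 + 1)) = 2*(1*5) = 2*5 = 10)
V(P) = 0 (V(P) = 0*10 = 0)
K = 4 (K = 2*(2 + (6 - 6)) = 2*(2 + 0) = 2*2 = 4)
K*V(8) = 4*0 = 0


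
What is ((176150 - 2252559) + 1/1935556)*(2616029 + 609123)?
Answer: -462925175401651152/69127 ≈ -6.6967e+12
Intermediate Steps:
((176150 - 2252559) + 1/1935556)*(2616029 + 609123) = (-2076409 + 1/1935556)*3225152 = -4019005898403/1935556*3225152 = -462925175401651152/69127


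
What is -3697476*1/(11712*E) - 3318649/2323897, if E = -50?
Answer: 554096044131/113406173600 ≈ 4.8859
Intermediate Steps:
-3697476*1/(11712*E) - 3318649/2323897 = -3697476/((-50*11712)) - 3318649/2323897 = -3697476/(-585600) - 3318649*1/2323897 = -3697476*(-1/585600) - 3318649/2323897 = 308123/48800 - 3318649/2323897 = 554096044131/113406173600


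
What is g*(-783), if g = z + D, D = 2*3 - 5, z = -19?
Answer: 14094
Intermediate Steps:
D = 1 (D = 6 - 5 = 1)
g = -18 (g = -19 + 1 = -18)
g*(-783) = -18*(-783) = 14094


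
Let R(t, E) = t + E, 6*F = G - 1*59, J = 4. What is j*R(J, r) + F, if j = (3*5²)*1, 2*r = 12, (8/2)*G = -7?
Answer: 5919/8 ≈ 739.88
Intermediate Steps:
G = -7/4 (G = (¼)*(-7) = -7/4 ≈ -1.7500)
r = 6 (r = (½)*12 = 6)
F = -81/8 (F = (-7/4 - 1*59)/6 = (-7/4 - 59)/6 = (⅙)*(-243/4) = -81/8 ≈ -10.125)
R(t, E) = E + t
j = 75 (j = (3*25)*1 = 75*1 = 75)
j*R(J, r) + F = 75*(6 + 4) - 81/8 = 75*10 - 81/8 = 750 - 81/8 = 5919/8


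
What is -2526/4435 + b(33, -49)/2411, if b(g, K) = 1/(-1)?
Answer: -6094621/10692785 ≈ -0.56997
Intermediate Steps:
b(g, K) = -1
-2526/4435 + b(33, -49)/2411 = -2526/4435 - 1/2411 = -6094621/10692785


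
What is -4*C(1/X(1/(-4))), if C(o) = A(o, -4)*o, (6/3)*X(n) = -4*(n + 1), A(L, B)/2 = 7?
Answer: 112/3 ≈ 37.333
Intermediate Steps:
A(L, B) = 14 (A(L, B) = 2*7 = 14)
X(n) = -2 - 2*n (X(n) = (-4*(n + 1))/2 = (-4*(1 + n))/2 = (-4 - 4*n)/2 = -2 - 2*n)
C(o) = 14*o
-4*C(1/X(1/(-4))) = -56/(-2 - 2/(-4)) = -56/(-2 - 2*(-1)/4) = -56/(-2 - 2*(-¼)) = -56/(-2 + ½) = -56/(-3/2) = -56*(-2)/3 = -4*(-28/3) = 112/3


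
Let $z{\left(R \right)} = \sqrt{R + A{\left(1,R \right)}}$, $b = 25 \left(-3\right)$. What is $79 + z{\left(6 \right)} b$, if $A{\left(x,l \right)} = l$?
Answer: $79 - 150 \sqrt{3} \approx -180.81$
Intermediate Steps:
$b = -75$
$z{\left(R \right)} = \sqrt{2} \sqrt{R}$ ($z{\left(R \right)} = \sqrt{R + R} = \sqrt{2 R} = \sqrt{2} \sqrt{R}$)
$79 + z{\left(6 \right)} b = 79 + \sqrt{2} \sqrt{6} \left(-75\right) = 79 + 2 \sqrt{3} \left(-75\right) = 79 - 150 \sqrt{3}$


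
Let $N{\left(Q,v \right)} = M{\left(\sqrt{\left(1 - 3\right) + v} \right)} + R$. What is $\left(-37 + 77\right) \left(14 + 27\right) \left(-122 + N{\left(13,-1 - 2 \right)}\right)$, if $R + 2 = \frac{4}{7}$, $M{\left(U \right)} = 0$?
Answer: $- \frac{1416960}{7} \approx -2.0242 \cdot 10^{5}$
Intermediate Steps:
$R = - \frac{10}{7}$ ($R = -2 + \frac{4}{7} = - \frac{10}{7} \approx -1.4286$)
$N{\left(Q,v \right)} = - \frac{10}{7}$ ($N{\left(Q,v \right)} = 0 - \frac{10}{7} = - \frac{10}{7}$)
$\left(-37 + 77\right) \left(14 + 27\right) \left(-122 + N{\left(13,-1 - 2 \right)}\right) = \left(-37 + 77\right) \left(14 + 27\right) \left(-122 - \frac{10}{7}\right) = 40 \cdot 41 \left(- \frac{864}{7}\right) = 1640 \left(- \frac{864}{7}\right) = - \frac{1416960}{7}$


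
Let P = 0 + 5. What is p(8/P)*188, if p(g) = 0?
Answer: 0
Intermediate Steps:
P = 5
p(8/P)*188 = 0*188 = 0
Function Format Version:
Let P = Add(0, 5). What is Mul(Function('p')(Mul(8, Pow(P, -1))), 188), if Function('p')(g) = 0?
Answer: 0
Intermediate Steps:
P = 5
Mul(Function('p')(Mul(8, Pow(P, -1))), 188) = Mul(0, 188) = 0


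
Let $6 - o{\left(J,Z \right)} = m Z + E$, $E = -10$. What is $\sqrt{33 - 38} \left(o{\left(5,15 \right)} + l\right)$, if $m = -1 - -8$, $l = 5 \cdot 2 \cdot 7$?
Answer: $- 19 i \sqrt{5} \approx - 42.485 i$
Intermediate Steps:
$l = 70$ ($l = 10 \cdot 7 = 70$)
$m = 7$ ($m = -1 + 8 = 7$)
$o{\left(J,Z \right)} = 16 - 7 Z$ ($o{\left(J,Z \right)} = 6 - \left(7 Z - 10\right) = 6 - \left(-10 + 7 Z\right) = 16 - 7 Z$)
$\sqrt{33 - 38} \left(o{\left(5,15 \right)} + l\right) = \sqrt{33 - 38} \left(\left(16 - 105\right) + 70\right) = \sqrt{-5} \left(-89 + 70\right) = i \sqrt{5} \left(-19\right) = - 19 i \sqrt{5}$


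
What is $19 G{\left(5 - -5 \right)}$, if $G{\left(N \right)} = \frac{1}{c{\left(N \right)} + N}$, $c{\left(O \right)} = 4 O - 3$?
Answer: $\frac{19}{47} \approx 0.40426$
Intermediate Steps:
$c{\left(O \right)} = -3 + 4 O$
$G{\left(N \right)} = \frac{1}{-3 + 5 N}$ ($G{\left(N \right)} = \frac{1}{\left(-3 + 4 N\right) + N} = \frac{1}{-3 + 5 N}$)
$19 G{\left(5 - -5 \right)} = \frac{19}{-3 + 5 \left(5 - -5\right)} = \frac{19}{-3 + 5 \left(5 + 5\right)} = \frac{19}{-3 + 5 \cdot 10} = \frac{19}{-3 + 50} = \frac{19}{47}$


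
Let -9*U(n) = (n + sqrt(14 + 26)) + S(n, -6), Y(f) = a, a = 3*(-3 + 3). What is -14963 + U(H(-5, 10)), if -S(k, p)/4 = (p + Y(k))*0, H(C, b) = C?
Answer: -134662/9 - 2*sqrt(10)/9 ≈ -14963.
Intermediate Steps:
a = 0 (a = 3*0 = 0)
Y(f) = 0
S(k, p) = 0 (S(k, p) = -4*(p + 0)*0 = -4*p*0 = -4*0 = 0)
U(n) = -2*sqrt(10)/9 - n/9 (U(n) = -((n + sqrt(14 + 26)) + 0)/9 = -((n + sqrt(40)) + 0)/9 = -((n + 2*sqrt(10)) + 0)/9 = -(n + 2*sqrt(10))/9 = -2*sqrt(10)/9 - n/9)
-14963 + U(H(-5, 10)) = -14963 + (-2*sqrt(10)/9 - 1/9*(-5)) = -14963 + (-2*sqrt(10)/9 + 5/9) = -14963 + (5/9 - 2*sqrt(10)/9) = -134662/9 - 2*sqrt(10)/9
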